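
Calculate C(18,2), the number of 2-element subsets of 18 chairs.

C(18,2) = 18!/(2! x (18-2)!).

Final answer: C(18,2) = 153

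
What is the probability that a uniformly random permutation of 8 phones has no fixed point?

D(n) = (n-1)(D(n-1) + D(n-2)), D(0)=1, D(1)=0.
Building up: D(2)=1, D(3)=2, D(4)=9, D(5)=44, D(6)=265, D(7)=1854, D(8)=14833.
Total arrangements: 8! = 40320.
Probability = D(8)/8! = 2119/5760.

Final answer: D(8)/8! = 14833/40320 = 0.367882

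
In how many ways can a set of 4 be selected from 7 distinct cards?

C(7,4) = 7!/(4! x (7-4)!).

Final answer: C(7,4) = 35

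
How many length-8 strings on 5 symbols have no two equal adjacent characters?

Let g(n) count such strings. g(1) = 5, and each valid string of length n-1 extends in 4 ways (any symbol but the last), so g(n) = 4 g(n-1).
Total: g(8) = 5 x 4^7.

Final answer: 5 x 4^{7} = 81920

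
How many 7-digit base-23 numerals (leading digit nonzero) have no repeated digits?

First digit: 22 (nonzero). Second: 22 (not first). Third: 21, etc.
Total: 22 x 22 x 21 x 20 x 19 x 18 x 17.

Final answer: 1181869920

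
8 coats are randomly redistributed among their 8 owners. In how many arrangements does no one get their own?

D(n) = (n-1)(D(n-1) + D(n-2)), D(0)=1, D(1)=0.
D(2) = 1 x (0 + 1) = 1
D(3) = 2 x (1 + 0) = 2
D(4) = 3 x (2 + 1) = 9
D(5) = 4 x (9 + 2) = 44
D(6) = 5 x (44 + 9) = 265
D(7) = 6 x (265 + 44) = 1854
D(8) = 7 x (D(7) + D(6)) = 7 x (1854 + 265)

Final answer: D(8) = 14833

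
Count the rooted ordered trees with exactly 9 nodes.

This is a standard Catalan-number count: the answer is C_n. Here n = 9 - 1 = 8.
C_n = (2n)!/(n!(n+1)!), so C_{8} = 16!/(8! x 9!) = C(16,8)/9 = 12870/9.

Final answer: C_{8} = 1430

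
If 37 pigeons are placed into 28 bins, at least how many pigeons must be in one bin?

By the pigeonhole principle: ceiling(37/28).

Final answer: 2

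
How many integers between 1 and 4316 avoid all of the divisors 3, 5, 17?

|div by 3|=1438, |div by 5|=863, |div by 17|=253.
|div by 3&5|=287, |div by 3&17|=84, |div by 5&17|=50, |div by all|=16.
By inclusion-exclusion, divisible by at least one: 1438+863+253-287-84-50+16 = 2149.
Not divisible by any: 4316 - 2149.

Final answer: 2167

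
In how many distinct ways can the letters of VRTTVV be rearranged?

Letters (R:1, T:2, V:3). Total letters: 6.
Permutations = 6!/(3! x 2!).

Final answer: 60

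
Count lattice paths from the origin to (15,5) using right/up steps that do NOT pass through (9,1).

Total paths to (15,5): C(20,5) = 15504.
Paths through (9,1): C(10,1) x C(10,4) = 2100.
Avoiding (9,1): 15504 - 2100.

Final answer: 13404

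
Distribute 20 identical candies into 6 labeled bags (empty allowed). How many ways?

Stars and bars: C(n+k-1, k-1) = C(25,5).

Final answer: C(25,5) = 53130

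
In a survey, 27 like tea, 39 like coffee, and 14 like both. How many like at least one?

|A union B| = |A| + |B| - |A intersect B| = 27 + 39 - 14.

Final answer: 52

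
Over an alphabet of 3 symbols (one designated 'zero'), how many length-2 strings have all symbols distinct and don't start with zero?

First digit: 2 (nonzero). Second: 2 (not first). Third: 1, etc.
Total: 2 x 2.

Final answer: 4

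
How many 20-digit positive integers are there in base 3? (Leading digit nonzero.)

Leading digit: 2 options (nonzero). Other 19 digit(s): 3 options each.
Total: 2 x 3^19.

Final answer: 2324522934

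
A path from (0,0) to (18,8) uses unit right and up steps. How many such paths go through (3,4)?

Paths (0,0)->(3,4): C(7,4) = 35.
Paths (3,4)->(18,8): C(19,4) = 3876.
By multiplication principle: 35 x 3876.

Final answer: 135660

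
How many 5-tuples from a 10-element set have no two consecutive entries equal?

First character: 10 choices. Each subsequent: 9 choices (must differ from the previous one).
Total: 10 x 9^4.

Final answer: 10 x 9^{4} = 65610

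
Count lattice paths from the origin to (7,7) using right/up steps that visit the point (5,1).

Paths (0,0)->(5,1): C(6,1) = 6.
Paths (5,1)->(7,7): C(8,6) = 28.
By multiplication principle: 6 x 28.

Final answer: 168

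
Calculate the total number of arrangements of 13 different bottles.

The number of ways to arrange 13 distinct objects is 13!.

Final answer: 13! = 6227020800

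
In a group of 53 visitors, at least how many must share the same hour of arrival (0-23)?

There are 24 possible values for hour of arrival (0-23). With 53 visitors and 24 categories, by pigeonhole: ceiling(53/24).

Final answer: 3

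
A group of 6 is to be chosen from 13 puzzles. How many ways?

C(13,6) = 13!/(6! x (13-6)!).

Final answer: C(13,6) = 1716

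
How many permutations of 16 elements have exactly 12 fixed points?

Choose which 12 elements are fixed: C(16,12) = 1820.
Derange the remaining 4 using D(j) = (j-1)(D(j-1) + D(j-2)), D(0)=1, D(1)=0: D(2)=1, D(3)=2, D(4)=9.
Total: 1820 x 9.

Final answer: C(16,12) D(4) = 16380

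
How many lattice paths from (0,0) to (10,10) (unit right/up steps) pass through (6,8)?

Paths (0,0)->(6,8): C(14,8) = 3003.
Paths (6,8)->(10,10): C(6,2) = 15.
By multiplication principle: 3003 x 15.

Final answer: 45045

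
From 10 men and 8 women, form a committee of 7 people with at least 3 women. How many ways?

Sum over valid woman counts:
C(8,3)C(10,4) = 11760
C(8,4)C(10,3) = 8400
C(8,5)C(10,2) = 2520
C(8,6)C(10,1) = 280
C(8,7)C(10,0) = 8
Total: 11760 + 8400 + 2520 + 280 + 8.

Final answer: 22968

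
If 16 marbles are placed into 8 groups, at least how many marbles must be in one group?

By the pigeonhole principle: ceiling(16/8).

Final answer: 2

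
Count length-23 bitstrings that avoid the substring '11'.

Let a(n) count valid strings. If the last bit is 0 the prefix is any valid string of length n-1; if it is 1 the string must end in 01 with a valid prefix of length n-2. So a(n) = a(n-1) + a(n-2), a(1)=2, a(2)=3.
Computing successive values: a(1)=2, a(2)=3, a(3)=5, a(4)=8, a(5)=13, a(6)=21, a(7)=34, a(8)=55, a(9)=89, a(10)=144, a(11)=233, a(12)=377, a(13)=610, a(14)=987, a(15)=1597, a(16)=2584, a(17)=4181, a(18)=6765, a(19)=10946, a(20)=17711, a(21)=28657, a(22)=46368, a(23)=75025.

Final answer: 75025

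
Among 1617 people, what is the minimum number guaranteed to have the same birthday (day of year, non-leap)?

There are 365 possible values for birthday (day of year, non-leap). With 1617 people and 365 categories, by pigeonhole: ceiling(1617/365).

Final answer: 5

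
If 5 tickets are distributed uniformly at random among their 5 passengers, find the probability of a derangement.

D(n) = (n-1)(D(n-1) + D(n-2)), D(0)=1, D(1)=0.
Building up: D(2)=1, D(3)=2, D(4)=9, D(5)=44.
Total arrangements: 5! = 120.
Probability = D(5)/5! = 11/30.

Final answer: D(5)/5! = 44/120 = 0.366667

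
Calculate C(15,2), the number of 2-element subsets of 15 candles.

C(15,2) = 15!/(2! x (15-2)!).

Final answer: C(15,2) = 105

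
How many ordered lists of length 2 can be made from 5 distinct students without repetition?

P(5,2) = 5!/(5-2)! = 5!/3!.

Final answer: P(5,2) = 20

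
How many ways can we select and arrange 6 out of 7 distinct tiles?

P(7,6) = 7!/(7-6)! = 7!/1!.

Final answer: P(7,6) = 5040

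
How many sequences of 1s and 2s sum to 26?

Condition on the final move: it is a 1-step (f(n-1) ways to get there) or a 2-step (f(n-2) ways), so f(n) = f(n-1) + f(n-2), with f(1)=1, f(2)=2.
Computing successive values: f(1)=1, f(2)=2, f(3)=3, f(4)=5, f(5)=8, f(6)=13, f(7)=21, f(8)=34, f(9)=55, f(10)=89, f(11)=144, f(12)=233, f(13)=377, f(14)=610, f(15)=987, f(16)=1597, f(17)=2584, f(18)=4181, f(19)=6765, f(20)=10946, f(21)=17711, f(22)=28657, f(23)=46368, f(24)=75025, f(25)=121393, f(26)=196418.

Final answer: 196418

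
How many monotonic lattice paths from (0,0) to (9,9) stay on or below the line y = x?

Total monotonic paths to (9,9): C(18,9) = 48620.
A path is bad iff it touches y = x + 1; reflecting its initial segment maps bad paths bijectively onto all paths to (8,10), of which there are C(18,10) = 43758.
Valid Dyck paths: 48620 - 43758.
(These counts are the Catalan numbers.)

Final answer: C_{9} = 4862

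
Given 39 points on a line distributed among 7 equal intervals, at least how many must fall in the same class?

By pigeonhole with 39 objects and 7 categories: ceiling(39/7).

Final answer: 6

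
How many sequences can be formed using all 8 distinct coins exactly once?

The number of ways to arrange 8 distinct objects is 8!.

Final answer: 8! = 40320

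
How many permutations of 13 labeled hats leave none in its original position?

Derangements satisfy D(n) = (n-1)(D(n-1) + D(n-2)), starting from D(0)=1, D(1)=0.
D(2) = 1 x (0 + 1) = 1
D(3) = 2 x (1 + 0) = 2
D(4) = 3 x (2 + 1) = 9
D(5) = 4 x (9 + 2) = 44
D(6) = 5 x (44 + 9) = 265
D(7) = 6 x (265 + 44) = 1854
D(8) = 7 x (1854 + 265) = 14833
D(9) = 8 x (14833 + 1854) = 133496
D(10) = 9 x (133496 + 14833) = 1334961
D(11) = 10 x (1334961 + 133496) = 14684570
D(12) = 11 x (14684570 + 1334961) = 176214841
D(13) = 12 x (D(12) + D(11)) = 12 x (176214841 + 14684570)

Final answer: D(13) = 2290792932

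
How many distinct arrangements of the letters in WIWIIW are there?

Letters (I:3, W:3). Total letters: 6.
Permutations = 6!/(3! x 3!).

Final answer: 20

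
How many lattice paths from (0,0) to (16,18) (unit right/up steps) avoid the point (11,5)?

Total paths to (16,18): C(34,18) = 2203961430.
Paths through (11,5): C(16,5) x C(18,13) = 37425024.
Avoiding (11,5): 2203961430 - 37425024.

Final answer: 2166536406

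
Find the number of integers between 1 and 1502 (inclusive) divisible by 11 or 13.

Multiples of 11: 136. Multiples of 13: 115. Of both (lcm=143): 10.
By inclusion-exclusion: 136 + 115 - 10.

Final answer: 241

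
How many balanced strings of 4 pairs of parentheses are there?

This is a standard Catalan-number count: the answer is C_n. Here n = 4 (pairs).
Using C_0 = 1 and C_(k+1) = C_k x 2(2k+1)/(k+2), build up term by term: C_1=1, C_2=2, C_3=5, C_4=14.

Final answer: C_{4} = 14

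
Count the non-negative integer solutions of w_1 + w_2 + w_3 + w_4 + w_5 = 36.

Stars and bars with 36 stars and 4 bars:
C(36+5-1, 5-1) = C(40,4).

Final answer: C(40,4) = 91390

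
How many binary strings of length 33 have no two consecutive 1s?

A valid string ends in 0 (append to any length-(n-1) valid string) or in 01 (append to any length-(n-2) valid string), so a(n) = a(n-1) + a(n-2) with a(1)=2, a(2)=3.
Iterating the recurrence: a(1)=2, a(2)=3, a(3)=5, a(4)=8, a(5)=13, a(6)=21, a(7)=34, a(8)=55, a(9)=89, a(10)=144, a(11)=233, a(12)=377, a(13)=610, a(14)=987, a(15)=1597, a(16)=2584, a(17)=4181, a(18)=6765, a(19)=10946, a(20)=17711, a(21)=28657, a(22)=46368, a(23)=75025, a(24)=121393, a(25)=196418, a(26)=317811, a(27)=514229, a(28)=832040, a(29)=1346269, a(30)=2178309, a(31)=3524578, a(32)=5702887, a(33)=9227465.

Final answer: 9227465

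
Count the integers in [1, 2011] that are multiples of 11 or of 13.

Multiples of 11: 182. Multiples of 13: 154. Of both (lcm=143): 14.
By inclusion-exclusion: 182 + 154 - 14.

Final answer: 322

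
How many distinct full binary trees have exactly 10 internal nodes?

The structures are counted by the Catalan number C_n. Here n = 10.
C_n = (2n)!/(n!(n+1)!), so C_{10} = 20!/(10! x 11!) = C(20,10)/11 = 184756/11.

Final answer: C_{10} = 16796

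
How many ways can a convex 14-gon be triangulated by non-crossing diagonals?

The structures are counted by the Catalan number C_n. Here n = 14 - 2 = 12.
C_n = C(2n,n) - C(2n,n+1), so C_{12} = C(24,12) - C(24,13) = 2704156 - 2496144.

Final answer: C_{12} = 208012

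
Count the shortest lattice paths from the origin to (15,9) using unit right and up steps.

Each path has 15 right steps and 9 up steps in some order (24 steps total).
Choose which 9 of the 24 steps are up: C(24,9).

Final answer: C(24,9) = 1307504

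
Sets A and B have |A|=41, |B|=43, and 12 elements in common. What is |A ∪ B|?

|A union B| = |A| + |B| - |A intersect B| = 41 + 43 - 12.

Final answer: 72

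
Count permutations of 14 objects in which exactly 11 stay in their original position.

Choose which 11 elements are fixed: C(14,11) = 364.
Derange the remaining 3 using D(j) = (j-1)(D(j-1) + D(j-2)), D(0)=1, D(1)=0: D(2)=1, D(3)=2.
Total: 364 x 2.

Final answer: C(14,11) D(3) = 728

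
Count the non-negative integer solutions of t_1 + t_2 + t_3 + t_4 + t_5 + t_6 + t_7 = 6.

Stars and bars with 6 stars and 6 bars:
C(6+7-1, 7-1) = C(12,6).

Final answer: C(12,6) = 924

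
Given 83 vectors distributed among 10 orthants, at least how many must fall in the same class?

By pigeonhole with 83 objects and 10 categories: ceiling(83/10).

Final answer: 9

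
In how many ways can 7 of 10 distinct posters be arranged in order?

P(10,7) = 10!/(10-7)! = 10!/3!.

Final answer: P(10,7) = 604800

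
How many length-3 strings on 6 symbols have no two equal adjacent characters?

Let g(n) count such strings. g(1) = 6, and each valid string of length n-1 extends in 5 ways (any symbol but the last), so g(n) = 5 g(n-1).
Total: g(3) = 6 x 5^2.

Final answer: 6 x 5^{2} = 150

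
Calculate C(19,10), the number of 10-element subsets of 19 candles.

C(19,10) = 19!/(10! x 9!).

Final answer: \binom{19}{10} = 92378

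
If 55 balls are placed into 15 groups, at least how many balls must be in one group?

By the pigeonhole principle: ceiling(55/15).

Final answer: 4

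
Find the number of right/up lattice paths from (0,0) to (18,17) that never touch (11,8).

Total paths to (18,17): C(35,17) = 4537567650.
Paths through (11,8): C(19,8) x C(16,9) = 864658080.
Avoiding (11,8): 4537567650 - 864658080.

Final answer: 3672909570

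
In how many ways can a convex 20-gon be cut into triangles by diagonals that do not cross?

This is counted by the nth Catalan number C_n. Here n = 20 - 2 = 18.
Using C_0 = 1 and C_(k+1) = C_k x 2(2k+1)/(k+2), build up term by term: C_1=1, C_2=2, C_3=5, C_4=14, C_5=42, C_6=132, C_7=429, C_8=1430, C_9=4862, C_10=16796, C_11=58786, C_12=208012, C_13=742900, C_14=2674440, C_15=9694845, C_16=35357670, C_17=129644790, C_18=477638700.

Final answer: C_{18} = 477638700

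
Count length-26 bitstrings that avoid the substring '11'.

A valid string ends in 0 (append to any length-(n-1) valid string) or in 01 (append to any length-(n-2) valid string), so a(n) = a(n-1) + a(n-2) with a(1)=2, a(2)=3.
Computing successive values: a(1)=2, a(2)=3, a(3)=5, a(4)=8, a(5)=13, a(6)=21, a(7)=34, a(8)=55, a(9)=89, a(10)=144, a(11)=233, a(12)=377, a(13)=610, a(14)=987, a(15)=1597, a(16)=2584, a(17)=4181, a(18)=6765, a(19)=10946, a(20)=17711, a(21)=28657, a(22)=46368, a(23)=75025, a(24)=121393, a(25)=196418, a(26)=317811.

Final answer: 317811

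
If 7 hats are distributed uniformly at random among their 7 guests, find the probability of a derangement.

Use the recurrence D(n) = (n-1)(D(n-1) + D(n-2)) with D(0)=1, D(1)=0.
Building up: D(2)=1, D(3)=2, D(4)=9, D(5)=44, D(6)=265, D(7)=1854.
Total arrangements: 7! = 5040.
Probability = D(7)/7! = 103/280.

Final answer: D(7)/7! = 1854/5040 = 0.367857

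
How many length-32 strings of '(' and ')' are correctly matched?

This is a standard Catalan-number count: the answer is C_n. Here n = 16 (pairs).
C_n = (2n)!/(n!(n+1)!), so C_{16} = 32!/(16! x 17!) = C(32,16)/17 = 601080390/17.

Final answer: C_{16} = 35357670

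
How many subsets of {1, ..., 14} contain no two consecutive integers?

Let a(n) count such subsets of {1, ..., n}. Either n is excluded (a(n-1) ways) or n is included, forcing n-1 out (a(n-2) ways), so a(n) = a(n-1) + a(n-2) with a(1)=2, a(2)=3.
Building up term by term: a(1)=2, a(2)=3, a(3)=5, a(4)=8, a(5)=13, a(6)=21, a(7)=34, a(8)=55, a(9)=89, a(10)=144, a(11)=233, a(12)=377, a(13)=610, a(14)=987.

Final answer: 987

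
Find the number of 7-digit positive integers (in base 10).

These are the integers in [10^6, 10^7), so the count is 10^7 - 10^6 = 9 x 10^6.

Final answer: 9000000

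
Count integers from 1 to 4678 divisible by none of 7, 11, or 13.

|div by 7|=668, |div by 11|=425, |div by 13|=359.
|div by 7&11|=60, |div by 7&13|=51, |div by 11&13|=32, |div by all|=4.
By inclusion-exclusion, divisible by at least one: 668+425+359-60-51-32+4 = 1313.
Not divisible by any: 4678 - 1313.

Final answer: 3365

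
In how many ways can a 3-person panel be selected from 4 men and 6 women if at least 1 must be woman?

Sum over valid woman counts:
C(6,1)C(4,2) = 36
C(6,2)C(4,1) = 60
C(6,3)C(4,0) = 20
Total: 36 + 60 + 20.

Final answer: 116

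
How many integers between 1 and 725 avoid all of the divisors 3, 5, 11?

|div by 3|=241, |div by 5|=145, |div by 11|=65.
|div by 3&5|=48, |div by 3&11|=21, |div by 5&11|=13, |div by all|=4.
By inclusion-exclusion, divisible by at least one: 241+145+65-48-21-13+4 = 373.
Not divisible by any: 725 - 373.

Final answer: 352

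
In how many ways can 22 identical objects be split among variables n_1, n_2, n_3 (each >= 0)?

Stars and bars with 22 stars and 2 bars:
C(22+3-1, 3-1) = C(24,2).

Final answer: C(24,2) = 276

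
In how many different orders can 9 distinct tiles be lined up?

The number of ways to arrange 9 distinct objects is 9!.

Final answer: 9! = 362880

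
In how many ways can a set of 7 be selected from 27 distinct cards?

C(27,7) = 27!/(7! x 20!).

Final answer: \binom{27}{7} = 888030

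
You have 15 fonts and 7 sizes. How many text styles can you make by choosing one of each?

By the multiplication principle: 15 x 7.

Final answer: 105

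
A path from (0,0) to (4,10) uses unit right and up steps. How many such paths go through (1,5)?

Paths (0,0)->(1,5): C(6,5) = 6.
Paths (1,5)->(4,10): C(8,5) = 56.
By multiplication principle: 6 x 56.

Final answer: 336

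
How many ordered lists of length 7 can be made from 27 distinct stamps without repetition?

P(27,7) = 27!/(27-7)! = 27!/20!.

Final answer: P(27,7) = 4475671200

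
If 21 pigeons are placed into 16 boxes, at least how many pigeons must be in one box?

By the pigeonhole principle: ceiling(21/16).

Final answer: 2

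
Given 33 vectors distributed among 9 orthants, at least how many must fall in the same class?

By pigeonhole with 33 objects and 9 categories: ceiling(33/9).

Final answer: 4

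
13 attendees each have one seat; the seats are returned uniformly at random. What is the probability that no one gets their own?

D(n) = (n-1)(D(n-1) + D(n-2)), D(0)=1, D(1)=0.
Building up: D(2)=1, D(3)=2, D(4)=9, D(5)=44, D(6)=265, D(7)=1854, D(8)=14833, D(9)=133496, D(10)=1334961, D(11)=14684570, D(12)=176214841, D(13)=2290792932.
Total arrangements: 13! = 6227020800.
Probability = D(13)/13! = 63633137/172972800.

Final answer: D(13)/13! = 2290792932/6227020800 = 0.367879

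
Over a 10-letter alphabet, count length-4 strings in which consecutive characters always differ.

Let g(n) count such strings. g(1) = 10, and each valid string of length n-1 extends in 9 ways (any symbol but the last), so g(n) = 9 g(n-1).
Total: g(4) = 10 x 9^3.

Final answer: 10 x 9^{3} = 7290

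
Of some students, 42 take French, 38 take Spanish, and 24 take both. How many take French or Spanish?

|A union B| = |A| + |B| - |A intersect B| = 42 + 38 - 24.

Final answer: 56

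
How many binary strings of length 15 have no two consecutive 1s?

A valid string ends in 0 (append to any length-(n-1) valid string) or in 01 (append to any length-(n-2) valid string), so a(n) = a(n-1) + a(n-2) with a(1)=2, a(2)=3.
Building up term by term: a(1)=2, a(2)=3, a(3)=5, a(4)=8, a(5)=13, a(6)=21, a(7)=34, a(8)=55, a(9)=89, a(10)=144, a(11)=233, a(12)=377, a(13)=610, a(14)=987, a(15)=1597.

Final answer: 1597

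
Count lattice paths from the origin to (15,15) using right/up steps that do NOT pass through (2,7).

Total paths to (15,15): C(30,15) = 155117520.
Paths through (2,7): C(9,7) x C(21,8) = 7325640.
Avoiding (2,7): 155117520 - 7325640.

Final answer: 147791880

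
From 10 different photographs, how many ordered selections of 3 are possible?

P(10,3) = 10!/(10-3)! = 10!/7!.

Final answer: P(10,3) = 720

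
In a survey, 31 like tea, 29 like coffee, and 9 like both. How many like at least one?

|A union B| = |A| + |B| - |A intersect B| = 31 + 29 - 9.

Final answer: 51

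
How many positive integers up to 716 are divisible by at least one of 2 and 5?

Multiples of 2: 358. Multiples of 5: 143. Of both (lcm=10): 71.
By inclusion-exclusion: 358 + 143 - 71.

Final answer: 430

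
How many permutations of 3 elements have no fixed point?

Derangements satisfy D(n) = (n-1)(D(n-1) + D(n-2)), starting from D(0)=1, D(1)=0.
D(2) = 1 x (0 + 1) = 1
D(3) = 2 x (D(2) + D(1)) = 2 x (1 + 0)

Final answer: D(3) = 2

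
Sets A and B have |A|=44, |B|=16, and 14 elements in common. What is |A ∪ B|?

|A union B| = |A| + |B| - |A intersect B| = 44 + 16 - 14.

Final answer: 46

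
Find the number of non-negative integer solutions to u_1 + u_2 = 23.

Stars and bars with 23 stars and 1 bars:
C(23+2-1, 2-1) = C(24,1).

Final answer: C(24,1) = 24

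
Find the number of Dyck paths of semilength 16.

Total monotonic paths to (16,16): C(32,16) = 601080390.
Reflecting each bad path at its first crossing gives a bijection with paths to (15,17): C(32,17) = 565722720.
Valid Dyck paths: 601080390 - 565722720.
(Check: C(32,16) - C(32,17) = C(32,16)/17, the Catalan number C_{16}.)

Final answer: C_{16} = 35357670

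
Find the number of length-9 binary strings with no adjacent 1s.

Classify by the final bit: ...0 gives a(n-1) strings, ...01 gives a(n-2) strings. Thus a(n) = a(n-1) + a(n-2) with a(1)=2, a(2)=3.
Iterating the recurrence: a(1)=2, a(2)=3, a(3)=5, a(4)=8, a(5)=13, a(6)=21, a(7)=34, a(8)=55, a(9)=89.

Final answer: 89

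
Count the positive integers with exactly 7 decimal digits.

The leading digit cannot be 0 (9 options); the other 6 digits can be anything (10 options each).
Total: 9 x 10^6.

Final answer: 9000000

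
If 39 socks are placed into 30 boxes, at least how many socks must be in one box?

By the pigeonhole principle: ceiling(39/30).

Final answer: 2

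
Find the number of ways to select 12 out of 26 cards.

C(26,12) = 26!/(12! x 14!).

Final answer: \binom{26}{12} = 9657700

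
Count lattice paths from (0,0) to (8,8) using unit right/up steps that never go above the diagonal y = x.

Total monotonic paths to (8,8): C(16,8) = 12870.
By the reflection principle, paths that go above the diagonal number C(16,9) = 11440.
Valid Dyck paths: 12870 - 11440.
(This is the Catalan number C_{8}.)

Final answer: C_{8} = 1430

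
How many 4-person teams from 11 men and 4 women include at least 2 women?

Sum over valid woman counts:
C(4,2)C(11,2) = 330
C(4,3)C(11,1) = 44
C(4,4)C(11,0) = 1
Total: 330 + 44 + 1.

Final answer: 375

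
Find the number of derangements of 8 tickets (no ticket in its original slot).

Derangements satisfy D(n) = (n-1)(D(n-1) + D(n-2)), starting from D(0)=1, D(1)=0.
D(2) = 1 x (0 + 1) = 1
D(3) = 2 x (1 + 0) = 2
D(4) = 3 x (2 + 1) = 9
D(5) = 4 x (9 + 2) = 44
D(6) = 5 x (44 + 9) = 265
D(7) = 6 x (265 + 44) = 1854
D(8) = 7 x (D(7) + D(6)) = 7 x (1854 + 265)

Final answer: D(8) = 14833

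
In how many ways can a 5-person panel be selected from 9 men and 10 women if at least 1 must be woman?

Sum over valid woman counts:
C(10,1)C(9,4) = 1260
C(10,2)C(9,3) = 3780
C(10,3)C(9,2) = 4320
C(10,4)C(9,1) = 1890
C(10,5)C(9,0) = 252
Total: 1260 + 3780 + 4320 + 1890 + 252.

Final answer: 11502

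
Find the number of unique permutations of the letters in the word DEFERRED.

Letters (D:2, E:3, F:1, R:2). Total letters: 8.
Permutations = 8!/(3! x 2! x 2!).

Final answer: 1680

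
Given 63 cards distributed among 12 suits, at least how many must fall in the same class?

By pigeonhole with 63 objects and 12 categories: ceiling(63/12).

Final answer: 6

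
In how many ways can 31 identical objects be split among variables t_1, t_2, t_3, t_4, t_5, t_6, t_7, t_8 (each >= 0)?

Stars and bars with 31 stars and 7 bars:
C(31+8-1, 8-1) = C(38,7).

Final answer: C(38,7) = 12620256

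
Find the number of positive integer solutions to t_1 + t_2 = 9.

Substitute t'_i = t_i - 1 (so t'_i >= 0). Then sum t'_i = 9 - 2 = 7.
Stars and bars: C(7+2-1, 2-1) = C(8,1).

Final answer: C(8,1) = 8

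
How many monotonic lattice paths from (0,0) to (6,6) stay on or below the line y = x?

Total monotonic paths to (6,6): C(12,6) = 924.
A path is bad iff it touches y = x + 1; reflecting its initial segment maps bad paths bijectively onto all paths to (5,7), of which there are C(12,7) = 792.
Valid Dyck paths: 924 - 792.
(This is the Catalan number C_{6}.)

Final answer: C_{6} = 132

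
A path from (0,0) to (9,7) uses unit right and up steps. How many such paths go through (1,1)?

Paths (0,0)->(1,1): C(2,1) = 2.
Paths (1,1)->(9,7): C(14,6) = 3003.
By multiplication principle: 2 x 3003.

Final answer: 6006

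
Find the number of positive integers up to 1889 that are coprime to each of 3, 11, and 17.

|div by 3|=629, |div by 11|=171, |div by 17|=111.
|div by 3&11|=57, |div by 3&17|=37, |div by 11&17|=10, |div by all|=3.
By inclusion-exclusion, divisible by at least one: 629+171+111-57-37-10+3 = 810.
Not divisible by any: 1889 - 810.

Final answer: 1079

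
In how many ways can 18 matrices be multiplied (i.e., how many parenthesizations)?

The structures are counted by the Catalan number C_n. Here n = 18 - 1 = 17.
Using C_0 = 1 and C_(k+1) = C_k x 2(2k+1)/(k+2), build up term by term: C_1=1, C_2=2, C_3=5, C_4=14, C_5=42, C_6=132, C_7=429, C_8=1430, C_9=4862, C_10=16796, C_11=58786, C_12=208012, C_13=742900, C_14=2674440, C_15=9694845, C_16=35357670, C_17=129644790.

Final answer: C_{17} = 129644790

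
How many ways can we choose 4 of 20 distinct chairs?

C(20,4) = 20!/(4! x (20-4)!).

Final answer: C(20,4) = 4845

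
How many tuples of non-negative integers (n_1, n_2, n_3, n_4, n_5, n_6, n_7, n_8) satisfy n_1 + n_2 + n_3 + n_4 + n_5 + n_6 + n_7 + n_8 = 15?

Stars and bars with 15 stars and 7 bars:
C(15+8-1, 8-1) = C(22,7).

Final answer: C(22,7) = 170544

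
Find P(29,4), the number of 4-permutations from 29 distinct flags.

P(29,4) = 29!/(29-4)! = 29!/25!.

Final answer: P(29,4) = 570024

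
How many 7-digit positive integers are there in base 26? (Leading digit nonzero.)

These are the integers in [26^6, 26^7), so the count is 26^7 - 26^6 = 25 x 26^6.

Final answer: 7722894400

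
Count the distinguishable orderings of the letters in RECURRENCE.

Letters (C:2, E:3, N:1, R:3, U:1). Total letters: 10.
Permutations = 10!/(3! x 3! x 2!).

Final answer: 50400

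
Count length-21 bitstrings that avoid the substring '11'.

Classify by the final bit: ...0 gives a(n-1) strings, ...01 gives a(n-2) strings. Thus a(n) = a(n-1) + a(n-2) with a(1)=2, a(2)=3.
Iterating the recurrence: a(1)=2, a(2)=3, a(3)=5, a(4)=8, a(5)=13, a(6)=21, a(7)=34, a(8)=55, a(9)=89, a(10)=144, a(11)=233, a(12)=377, a(13)=610, a(14)=987, a(15)=1597, a(16)=2584, a(17)=4181, a(18)=6765, a(19)=10946, a(20)=17711, a(21)=28657.

Final answer: 28657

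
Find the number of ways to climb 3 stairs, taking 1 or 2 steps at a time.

Condition on the final move: it is a 1-step (f(n-1) ways to get there) or a 2-step (f(n-2) ways), so f(n) = f(n-1) + f(n-2), with f(1)=1, f(2)=2.
Computing successive values: f(1)=1, f(2)=2, f(3)=3.

Final answer: 3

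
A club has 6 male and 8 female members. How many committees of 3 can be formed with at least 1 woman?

Sum over valid woman counts:
C(8,1)C(6,2) = 120
C(8,2)C(6,1) = 168
C(8,3)C(6,0) = 56
Total: 120 + 168 + 56.

Final answer: 344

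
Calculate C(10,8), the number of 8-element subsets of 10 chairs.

C(10,8) = 10!/(8! x 2!).

Final answer: \binom{10}{8} = 45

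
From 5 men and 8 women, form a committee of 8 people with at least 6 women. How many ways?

Sum over valid woman counts:
C(8,6)C(5,2) = 280
C(8,7)C(5,1) = 40
C(8,8)C(5,0) = 1
Total: 280 + 40 + 1.

Final answer: 321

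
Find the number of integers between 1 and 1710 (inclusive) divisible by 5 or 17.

Multiples of 5: 342. Multiples of 17: 100. Of both (lcm=85): 20.
By inclusion-exclusion: 342 + 100 - 20.

Final answer: 422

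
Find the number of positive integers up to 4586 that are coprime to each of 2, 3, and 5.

|div by 2|=2293, |div by 3|=1528, |div by 5|=917.
|div by 2&3|=764, |div by 2&5|=458, |div by 3&5|=305, |div by all|=152.
By inclusion-exclusion, divisible by at least one: 2293+1528+917-764-458-305+152 = 3363.
Not divisible by any: 4586 - 3363.

Final answer: 1223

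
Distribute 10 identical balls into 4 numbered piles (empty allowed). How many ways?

Stars and bars: C(n+k-1, k-1) = C(13,3).

Final answer: C(13,3) = 286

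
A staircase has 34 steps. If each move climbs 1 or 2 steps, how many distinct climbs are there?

Let f(n) be the number of climbs. Removing the last move (1 or 2 steps) gives f(n) = f(n-1) + f(n-2); base cases f(1)=1, f(2)=2.
Building up term by term: f(1)=1, f(2)=2, f(3)=3, f(4)=5, f(5)=8, f(6)=13, f(7)=21, f(8)=34, f(9)=55, f(10)=89, f(11)=144, f(12)=233, f(13)=377, f(14)=610, f(15)=987, f(16)=1597, f(17)=2584, f(18)=4181, f(19)=6765, f(20)=10946, f(21)=17711, f(22)=28657, f(23)=46368, f(24)=75025, f(25)=121393, f(26)=196418, f(27)=317811, f(28)=514229, f(29)=832040, f(30)=1346269, f(31)=2178309, f(32)=3524578, f(33)=5702887, f(34)=9227465.

Final answer: 9227465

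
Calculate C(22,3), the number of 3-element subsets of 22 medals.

C(22,3) = 22!/(3! x (22-3)!).

Final answer: C(22,3) = 1540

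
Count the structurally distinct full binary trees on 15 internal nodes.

This is a standard Catalan-number count: the answer is C_n. Here n = 15.
C_n = (2n)!/(n!(n+1)!), so C_{15} = 30!/(15! x 16!) = C(30,15)/16 = 155117520/16.

Final answer: C_{15} = 9694845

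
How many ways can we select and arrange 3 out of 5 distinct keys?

P(5,3) = 5!/(5-3)! = 5!/2!.

Final answer: P(5,3) = 60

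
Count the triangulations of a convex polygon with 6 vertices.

This is a standard Catalan-number count: the answer is C_n. Here n = 6 - 2 = 4.
Using C_0 = 1 and C_(k+1) = C_k x 2(2k+1)/(k+2), build up term by term: C_1=1, C_2=2, C_3=5, C_4=14.

Final answer: C_{4} = 14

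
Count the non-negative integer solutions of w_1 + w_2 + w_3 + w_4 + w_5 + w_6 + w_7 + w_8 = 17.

Stars and bars with 17 stars and 7 bars:
C(17+8-1, 8-1) = C(24,7).

Final answer: C(24,7) = 346104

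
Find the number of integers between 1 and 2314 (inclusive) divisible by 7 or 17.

Multiples of 7: 330. Multiples of 17: 136. Of both (lcm=119): 19.
By inclusion-exclusion: 330 + 136 - 19.

Final answer: 447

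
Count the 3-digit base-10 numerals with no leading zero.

In base 10, the leading digit has 9 choices (1..9); each of the remaining 2 digits has 10 choices.
Total: 9 x 10^2.

Final answer: 900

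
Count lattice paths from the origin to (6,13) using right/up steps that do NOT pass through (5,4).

Total paths to (6,13): C(19,13) = 27132.
Paths through (5,4): C(9,4) x C(10,9) = 1260.
Avoiding (5,4): 27132 - 1260.

Final answer: 25872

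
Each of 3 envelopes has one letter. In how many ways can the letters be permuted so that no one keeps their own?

Derangements satisfy D(n) = (n-1)(D(n-1) + D(n-2)), starting from D(0)=1, D(1)=0.
D(2) = 1 x (0 + 1) = 1
D(3) = 2 x (D(2) + D(1)) = 2 x (1 + 0)

Final answer: D(3) = 2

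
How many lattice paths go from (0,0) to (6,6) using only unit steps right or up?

Each path has 6 right steps and 6 up steps in some order (12 steps total).
Choose which 6 of the 12 steps are up: C(12,6).

Final answer: C(12,6) = 924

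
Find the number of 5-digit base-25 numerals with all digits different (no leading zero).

The leading digit has 24 choices (anything but zero); the next has 24 (anything but the first), then 23, and so on, one fewer each time.
Total: 24 x 24 x 23 x 22 x 21.

Final answer: 6120576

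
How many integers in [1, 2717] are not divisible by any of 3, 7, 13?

|div by 3|=905, |div by 7|=388, |div by 13|=209.
|div by 3&7|=129, |div by 3&13|=69, |div by 7&13|=29, |div by all|=9.
By inclusion-exclusion, divisible by at least one: 905+388+209-129-69-29+9 = 1284.
Not divisible by any: 2717 - 1284.

Final answer: 1433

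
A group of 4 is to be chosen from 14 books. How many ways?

C(14,4) = 14!/(4! x 10!).

Final answer: \binom{14}{4} = 1001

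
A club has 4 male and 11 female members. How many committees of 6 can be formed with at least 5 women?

Sum over valid woman counts:
C(11,5)C(4,1) = 1848
C(11,6)C(4,0) = 462
Total: 1848 + 462.

Final answer: 2310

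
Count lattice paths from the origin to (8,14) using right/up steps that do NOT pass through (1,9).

Total paths to (8,14): C(22,14) = 319770.
Paths through (1,9): C(10,9) x C(12,5) = 7920.
Avoiding (1,9): 319770 - 7920.

Final answer: 311850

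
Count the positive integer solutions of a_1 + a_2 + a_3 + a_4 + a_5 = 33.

Substitute a'_i = a_i - 1 (so a'_i >= 0). Then sum a'_i = 33 - 5 = 28.
Stars and bars: C(28+5-1, 5-1) = C(32,4).

Final answer: C(32,4) = 35960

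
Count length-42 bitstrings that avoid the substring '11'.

Let a(n) count valid strings. If the last bit is 0 the prefix is any valid string of length n-1; if it is 1 the string must end in 01 with a valid prefix of length n-2. So a(n) = a(n-1) + a(n-2), a(1)=2, a(2)=3.
Iterating the recurrence: a(1)=2, a(2)=3, a(3)=5, a(4)=8, a(5)=13, a(6)=21, a(7)=34, a(8)=55, a(9)=89, a(10)=144, a(11)=233, a(12)=377, a(13)=610, a(14)=987, a(15)=1597, a(16)=2584, a(17)=4181, a(18)=6765, a(19)=10946, a(20)=17711, a(21)=28657, a(22)=46368, a(23)=75025, a(24)=121393, a(25)=196418, a(26)=317811, a(27)=514229, a(28)=832040, a(29)=1346269, a(30)=2178309, a(31)=3524578, a(32)=5702887, a(33)=9227465, a(34)=14930352, a(35)=24157817, a(36)=39088169, a(37)=63245986, a(38)=102334155, a(39)=165580141, a(40)=267914296, a(41)=433494437, a(42)=701408733.

Final answer: 701408733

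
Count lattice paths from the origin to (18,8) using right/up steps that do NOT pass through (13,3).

Total paths to (18,8): C(26,8) = 1562275.
Paths through (13,3): C(16,3) x C(10,5) = 141120.
Avoiding (13,3): 1562275 - 141120.

Final answer: 1421155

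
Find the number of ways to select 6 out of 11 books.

C(11,6) = 11!/(6! x (11-6)!).

Final answer: C(11,6) = 462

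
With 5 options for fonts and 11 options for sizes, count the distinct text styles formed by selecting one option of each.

By the multiplication principle: 5 x 11.

Final answer: 55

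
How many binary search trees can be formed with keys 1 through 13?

The structures are counted by the Catalan number C_n. Here n = 13.
C_n = C(2n,n) - C(2n,n+1), so C_{13} = C(26,13) - C(26,14) = 10400600 - 9657700.

Final answer: C_{13} = 742900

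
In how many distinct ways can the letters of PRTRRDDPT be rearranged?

Letters (D:2, P:2, R:3, T:2). Total letters: 9.
Permutations = 9!/(3! x 2! x 2! x 2!).

Final answer: 7560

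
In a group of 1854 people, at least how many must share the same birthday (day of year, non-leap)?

There are 365 possible values for birthday (day of year, non-leap). With 1854 people and 365 categories, by pigeonhole: ceiling(1854/365).

Final answer: 6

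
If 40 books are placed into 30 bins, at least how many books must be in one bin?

By the pigeonhole principle: ceiling(40/30).

Final answer: 2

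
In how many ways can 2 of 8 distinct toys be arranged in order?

P(8,2) = 8!/(8-2)! = 8!/6!.

Final answer: P(8,2) = 56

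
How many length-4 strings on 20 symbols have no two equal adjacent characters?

Let g(n) count such strings. g(1) = 20, and each valid string of length n-1 extends in 19 ways (any symbol but the last), so g(n) = 19 g(n-1).
Total: g(4) = 20 x 19^3.

Final answer: 20 x 19^{3} = 137180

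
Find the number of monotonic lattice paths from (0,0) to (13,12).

Each path has 13 right steps and 12 up steps in some order (25 steps total).
Choose which 12 of the 25 steps are up: C(25,12).

Final answer: C(25,12) = 5200300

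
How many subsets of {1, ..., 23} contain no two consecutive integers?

Condition on whether n belongs to the subset: if not, any valid subset of {1, ..., n-1} works (a(n-1)); if so, n-1 is excluded and the rest is a valid subset of {1, ..., n-2} (a(n-2)). Hence a(n) = a(n-1) + a(n-2), a(1)=2, a(2)=3.
Iterating the recurrence: a(1)=2, a(2)=3, a(3)=5, a(4)=8, a(5)=13, a(6)=21, a(7)=34, a(8)=55, a(9)=89, a(10)=144, a(11)=233, a(12)=377, a(13)=610, a(14)=987, a(15)=1597, a(16)=2584, a(17)=4181, a(18)=6765, a(19)=10946, a(20)=17711, a(21)=28657, a(22)=46368, a(23)=75025.

Final answer: 75025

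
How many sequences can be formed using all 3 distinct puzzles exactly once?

The number of ways to arrange 3 distinct objects is 3!.

Final answer: 3! = 6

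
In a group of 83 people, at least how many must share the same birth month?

There are 12 possible values for birth month. With 83 people and 12 categories, by pigeonhole: ceiling(83/12).

Final answer: 7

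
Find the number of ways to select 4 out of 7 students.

C(7,4) = 7!/(4! x (7-4)!).

Final answer: C(7,4) = 35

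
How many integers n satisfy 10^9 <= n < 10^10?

These are the integers in [10^9, 10^10), so the count is 10^10 - 10^9 = 9 x 10^9.

Final answer: 9000000000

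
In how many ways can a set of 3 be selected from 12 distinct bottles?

C(12,3) = 12!/(3! x (12-3)!).

Final answer: C(12,3) = 220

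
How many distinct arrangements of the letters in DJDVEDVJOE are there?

Letters (D:3, E:2, J:2, O:1, V:2). Total letters: 10.
Permutations = 10!/(3! x 2! x 2! x 2!).

Final answer: 75600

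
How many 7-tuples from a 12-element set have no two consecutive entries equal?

Let g(n) count such strings. g(1) = 12, and each valid string of length n-1 extends in 11 ways (any symbol but the last), so g(n) = 11 g(n-1).
Total: g(7) = 12 x 11^6.

Final answer: 12 x 11^{6} = 21258732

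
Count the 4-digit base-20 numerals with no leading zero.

In base 20, the leading digit has 19 choices (1..19); each of the remaining 3 digits has 20 choices.
Total: 19 x 20^3.

Final answer: 152000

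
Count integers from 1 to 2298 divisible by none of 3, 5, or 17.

|div by 3|=766, |div by 5|=459, |div by 17|=135.
|div by 3&5|=153, |div by 3&17|=45, |div by 5&17|=27, |div by all|=9.
By inclusion-exclusion, divisible by at least one: 766+459+135-153-45-27+9 = 1144.
Not divisible by any: 2298 - 1144.

Final answer: 1154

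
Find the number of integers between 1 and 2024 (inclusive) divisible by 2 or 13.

Multiples of 2: 1012. Multiples of 13: 155. Of both (lcm=26): 77.
By inclusion-exclusion: 1012 + 155 - 77.

Final answer: 1090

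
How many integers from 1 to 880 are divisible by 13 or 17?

Multiples of 13: 67. Multiples of 17: 51. Of both (lcm=221): 3.
By inclusion-exclusion: 67 + 51 - 3.

Final answer: 115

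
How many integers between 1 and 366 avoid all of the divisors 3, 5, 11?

|div by 3|=122, |div by 5|=73, |div by 11|=33.
|div by 3&5|=24, |div by 3&11|=11, |div by 5&11|=6, |div by all|=2.
By inclusion-exclusion, divisible by at least one: 122+73+33-24-11-6+2 = 189.
Not divisible by any: 366 - 189.

Final answer: 177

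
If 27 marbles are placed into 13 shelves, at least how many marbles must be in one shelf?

By the pigeonhole principle: ceiling(27/13).

Final answer: 3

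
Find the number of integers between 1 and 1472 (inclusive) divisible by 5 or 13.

Multiples of 5: 294. Multiples of 13: 113. Of both (lcm=65): 22.
By inclusion-exclusion: 294 + 113 - 22.

Final answer: 385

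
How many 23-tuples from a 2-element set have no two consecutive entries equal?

First character: 2 choices. Each subsequent: 1 choices (must differ from the previous one).
Total: 2 x 1^22.

Final answer: 2 x 1^{22} = 2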